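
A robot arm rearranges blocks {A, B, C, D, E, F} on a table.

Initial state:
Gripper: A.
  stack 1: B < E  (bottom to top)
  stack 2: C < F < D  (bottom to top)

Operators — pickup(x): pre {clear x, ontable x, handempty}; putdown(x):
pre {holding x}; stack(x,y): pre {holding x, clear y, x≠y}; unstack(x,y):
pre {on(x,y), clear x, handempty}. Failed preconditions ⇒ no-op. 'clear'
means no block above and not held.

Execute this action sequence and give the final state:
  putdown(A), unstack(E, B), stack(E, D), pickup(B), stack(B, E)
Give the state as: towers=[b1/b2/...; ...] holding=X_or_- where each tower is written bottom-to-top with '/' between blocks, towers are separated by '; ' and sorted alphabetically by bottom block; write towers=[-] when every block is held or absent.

step 1 (putdown(A)): towers=[A; B/E; C/F/D] holding=-
step 2 (unstack(E, B)): towers=[A; B; C/F/D] holding=E
step 3 (stack(E, D)): towers=[A; B; C/F/D/E] holding=-
step 4 (pickup(B)): towers=[A; C/F/D/E] holding=B
step 5 (stack(B, E)): towers=[A; C/F/D/E/B] holding=-

towers=[A; C/F/D/E/B] holding=-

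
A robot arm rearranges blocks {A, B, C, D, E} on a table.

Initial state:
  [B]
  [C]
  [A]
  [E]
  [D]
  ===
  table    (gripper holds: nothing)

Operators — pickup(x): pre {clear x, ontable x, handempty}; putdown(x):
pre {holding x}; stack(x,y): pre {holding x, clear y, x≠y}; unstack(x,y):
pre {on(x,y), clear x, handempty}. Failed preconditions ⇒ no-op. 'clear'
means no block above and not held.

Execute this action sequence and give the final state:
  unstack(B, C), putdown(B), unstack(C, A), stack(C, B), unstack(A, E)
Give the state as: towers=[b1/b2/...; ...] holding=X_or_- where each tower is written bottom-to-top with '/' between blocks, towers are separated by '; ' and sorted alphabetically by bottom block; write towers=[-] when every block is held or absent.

towers=[B/C; D/E] holding=A

step 1 (unstack(B, C)): towers=[D/E/A/C] holding=B
step 2 (putdown(B)): towers=[B; D/E/A/C] holding=-
step 3 (unstack(C, A)): towers=[B; D/E/A] holding=C
step 4 (stack(C, B)): towers=[B/C; D/E/A] holding=-
step 5 (unstack(A, E)): towers=[B/C; D/E] holding=A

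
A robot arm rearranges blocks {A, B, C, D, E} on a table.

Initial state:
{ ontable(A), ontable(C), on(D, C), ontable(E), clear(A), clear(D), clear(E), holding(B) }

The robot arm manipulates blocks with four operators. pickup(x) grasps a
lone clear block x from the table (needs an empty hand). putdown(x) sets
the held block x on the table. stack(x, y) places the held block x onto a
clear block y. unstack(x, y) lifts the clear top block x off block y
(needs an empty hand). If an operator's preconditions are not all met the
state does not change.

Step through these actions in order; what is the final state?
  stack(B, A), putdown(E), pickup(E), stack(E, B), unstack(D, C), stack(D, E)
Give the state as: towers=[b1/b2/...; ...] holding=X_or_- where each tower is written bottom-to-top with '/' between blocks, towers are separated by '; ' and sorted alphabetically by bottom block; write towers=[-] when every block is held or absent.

step 1 (stack(B, A)): towers=[A/B; C/D; E] holding=-
step 2 (putdown(E)) [no-op]: towers=[A/B; C/D; E] holding=-
step 3 (pickup(E)): towers=[A/B; C/D] holding=E
step 4 (stack(E, B)): towers=[A/B/E; C/D] holding=-
step 5 (unstack(D, C)): towers=[A/B/E; C] holding=D
step 6 (stack(D, E)): towers=[A/B/E/D; C] holding=-

towers=[A/B/E/D; C] holding=-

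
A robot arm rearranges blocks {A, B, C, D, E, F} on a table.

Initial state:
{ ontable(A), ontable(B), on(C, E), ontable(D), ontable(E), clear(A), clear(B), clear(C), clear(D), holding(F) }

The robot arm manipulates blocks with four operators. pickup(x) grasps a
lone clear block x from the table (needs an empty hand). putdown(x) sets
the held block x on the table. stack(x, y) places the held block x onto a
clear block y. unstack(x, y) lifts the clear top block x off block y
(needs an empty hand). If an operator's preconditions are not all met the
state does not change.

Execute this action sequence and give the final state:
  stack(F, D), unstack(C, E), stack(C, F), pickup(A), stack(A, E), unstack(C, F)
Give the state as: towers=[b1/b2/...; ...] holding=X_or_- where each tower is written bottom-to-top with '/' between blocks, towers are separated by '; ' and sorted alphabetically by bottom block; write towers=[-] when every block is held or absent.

towers=[B; D/F; E/A] holding=C

step 1 (stack(F, D)): towers=[A; B; D/F; E/C] holding=-
step 2 (unstack(C, E)): towers=[A; B; D/F; E] holding=C
step 3 (stack(C, F)): towers=[A; B; D/F/C; E] holding=-
step 4 (pickup(A)): towers=[B; D/F/C; E] holding=A
step 5 (stack(A, E)): towers=[B; D/F/C; E/A] holding=-
step 6 (unstack(C, F)): towers=[B; D/F; E/A] holding=C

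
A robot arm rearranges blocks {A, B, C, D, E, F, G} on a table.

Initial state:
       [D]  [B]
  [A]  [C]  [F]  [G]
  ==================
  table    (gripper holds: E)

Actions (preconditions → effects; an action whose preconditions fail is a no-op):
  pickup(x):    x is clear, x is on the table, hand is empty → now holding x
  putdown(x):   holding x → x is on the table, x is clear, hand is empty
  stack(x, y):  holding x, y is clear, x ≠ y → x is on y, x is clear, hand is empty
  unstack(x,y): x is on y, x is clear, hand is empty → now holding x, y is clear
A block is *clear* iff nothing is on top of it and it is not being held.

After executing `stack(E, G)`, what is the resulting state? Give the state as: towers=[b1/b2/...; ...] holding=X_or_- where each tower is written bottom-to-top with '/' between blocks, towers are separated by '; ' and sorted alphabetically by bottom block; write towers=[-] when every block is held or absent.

towers=[A; C/D; F/B; G/E] holding=-

before: towers=[A; C/D; F/B; G] holding=E
pre[stack(E, G)]: holding(E) ok, clear(G) ok, E≠G ok
all met → apply stack(E, G)
after:  towers=[A; C/D; F/B; G/E] holding=-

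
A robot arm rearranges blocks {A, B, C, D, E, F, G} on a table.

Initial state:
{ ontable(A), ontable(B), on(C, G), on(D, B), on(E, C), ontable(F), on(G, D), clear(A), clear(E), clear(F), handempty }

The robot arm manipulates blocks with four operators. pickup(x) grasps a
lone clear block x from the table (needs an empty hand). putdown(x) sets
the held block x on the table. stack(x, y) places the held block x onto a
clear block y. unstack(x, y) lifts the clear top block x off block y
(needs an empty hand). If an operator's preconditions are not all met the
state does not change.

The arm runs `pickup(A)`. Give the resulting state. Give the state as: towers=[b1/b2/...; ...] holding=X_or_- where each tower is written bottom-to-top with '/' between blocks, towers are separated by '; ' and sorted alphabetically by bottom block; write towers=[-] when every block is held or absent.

towers=[B/D/G/C/E; F] holding=A

before: towers=[A; B/D/G/C/E; F] holding=-
pre[pickup(A)]: clear(A) ✓, ontable(A) ✓, handempty ✓
all met → apply pickup(A)
after:  towers=[B/D/G/C/E; F] holding=A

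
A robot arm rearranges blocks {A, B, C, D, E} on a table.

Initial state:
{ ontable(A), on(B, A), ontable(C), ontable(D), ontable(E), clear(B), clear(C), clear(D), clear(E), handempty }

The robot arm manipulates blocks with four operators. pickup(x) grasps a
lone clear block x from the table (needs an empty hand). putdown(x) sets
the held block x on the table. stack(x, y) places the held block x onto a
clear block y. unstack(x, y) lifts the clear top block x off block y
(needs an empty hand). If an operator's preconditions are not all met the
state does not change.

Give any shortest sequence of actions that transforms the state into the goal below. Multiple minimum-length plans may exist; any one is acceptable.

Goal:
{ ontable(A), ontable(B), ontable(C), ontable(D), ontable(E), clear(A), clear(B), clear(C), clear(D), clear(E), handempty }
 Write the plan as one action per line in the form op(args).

unstack(B, A)
putdown(B)

step 1 (unstack(B, A)): towers=[A; C; D; E] holding=B
step 2 (putdown(B)): towers=[A; B; C; D; E] holding=-
goal check: towers=[A; B; C; D; E] holding=- — reached (length 2, optimal by BFS)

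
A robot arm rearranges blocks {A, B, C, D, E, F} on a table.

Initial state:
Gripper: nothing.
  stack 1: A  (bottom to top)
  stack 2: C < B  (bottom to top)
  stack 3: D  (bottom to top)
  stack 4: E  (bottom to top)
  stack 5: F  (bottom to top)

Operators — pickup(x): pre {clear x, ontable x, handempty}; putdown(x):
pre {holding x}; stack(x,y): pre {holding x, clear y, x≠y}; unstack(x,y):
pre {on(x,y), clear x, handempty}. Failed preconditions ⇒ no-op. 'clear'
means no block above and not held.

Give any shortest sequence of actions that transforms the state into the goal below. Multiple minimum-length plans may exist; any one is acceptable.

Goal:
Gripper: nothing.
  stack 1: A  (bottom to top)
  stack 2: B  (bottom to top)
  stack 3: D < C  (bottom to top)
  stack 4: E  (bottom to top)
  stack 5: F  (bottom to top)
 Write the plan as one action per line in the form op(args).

step 1 (unstack(B, C)): towers=[A; C; D; E; F] holding=B
step 2 (putdown(B)): towers=[A; B; C; D; E; F] holding=-
step 3 (pickup(C)): towers=[A; B; D; E; F] holding=C
step 4 (stack(C, D)): towers=[A; B; D/C; E; F] holding=-
goal check: towers=[A; B; D/C; E; F] holding=- — reached (length 4, optimal by BFS)

unstack(B, C)
putdown(B)
pickup(C)
stack(C, D)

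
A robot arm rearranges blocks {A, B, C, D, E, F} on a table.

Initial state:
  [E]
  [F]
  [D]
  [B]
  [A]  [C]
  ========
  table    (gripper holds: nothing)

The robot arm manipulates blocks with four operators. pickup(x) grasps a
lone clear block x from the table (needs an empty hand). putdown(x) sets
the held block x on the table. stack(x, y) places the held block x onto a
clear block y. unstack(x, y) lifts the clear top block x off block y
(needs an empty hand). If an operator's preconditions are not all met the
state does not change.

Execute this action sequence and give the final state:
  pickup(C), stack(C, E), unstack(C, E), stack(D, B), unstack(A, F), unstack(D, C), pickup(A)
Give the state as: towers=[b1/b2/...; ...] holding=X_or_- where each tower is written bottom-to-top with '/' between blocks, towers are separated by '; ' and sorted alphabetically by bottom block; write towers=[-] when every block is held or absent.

step 1 (pickup(C)): towers=[A/B/D/F/E] holding=C
step 2 (stack(C, E)): towers=[A/B/D/F/E/C] holding=-
step 3 (unstack(C, E)): towers=[A/B/D/F/E] holding=C
step 4 (stack(D, B)) [no-op]: towers=[A/B/D/F/E] holding=C
step 5 (unstack(A, F)) [no-op]: towers=[A/B/D/F/E] holding=C
step 6 (unstack(D, C)) [no-op]: towers=[A/B/D/F/E] holding=C
step 7 (pickup(A)) [no-op]: towers=[A/B/D/F/E] holding=C

towers=[A/B/D/F/E] holding=C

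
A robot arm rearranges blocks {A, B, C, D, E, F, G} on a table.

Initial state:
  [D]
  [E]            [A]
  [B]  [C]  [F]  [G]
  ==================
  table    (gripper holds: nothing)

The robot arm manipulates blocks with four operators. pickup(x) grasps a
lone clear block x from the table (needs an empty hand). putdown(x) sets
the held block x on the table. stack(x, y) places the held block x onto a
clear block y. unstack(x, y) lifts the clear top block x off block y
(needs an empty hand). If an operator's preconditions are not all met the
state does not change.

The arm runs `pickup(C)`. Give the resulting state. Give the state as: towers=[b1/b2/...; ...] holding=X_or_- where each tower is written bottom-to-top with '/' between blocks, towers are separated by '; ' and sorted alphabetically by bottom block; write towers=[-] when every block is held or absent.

towers=[B/E/D; F; G/A] holding=C

before: towers=[B/E/D; C; F; G/A] holding=-
pre[pickup(C)]: clear(C) ✓, ontable(C) ✓, handempty ✓
all met → apply pickup(C)
after:  towers=[B/E/D; F; G/A] holding=C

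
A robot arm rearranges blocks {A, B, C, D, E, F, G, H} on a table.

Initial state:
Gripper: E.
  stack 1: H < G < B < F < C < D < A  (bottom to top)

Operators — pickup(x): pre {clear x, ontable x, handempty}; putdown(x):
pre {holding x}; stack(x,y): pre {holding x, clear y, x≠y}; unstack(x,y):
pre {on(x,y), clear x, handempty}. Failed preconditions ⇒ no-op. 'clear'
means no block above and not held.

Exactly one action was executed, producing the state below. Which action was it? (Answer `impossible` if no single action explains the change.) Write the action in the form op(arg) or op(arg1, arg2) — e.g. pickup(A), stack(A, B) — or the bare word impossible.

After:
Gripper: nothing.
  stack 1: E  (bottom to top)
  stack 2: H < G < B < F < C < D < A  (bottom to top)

target: towers=[E; H/G/B/F/C/D/A] holding=-
        putdown(E) → towers=[E; H/G/B/F/C/D/A] holding=-  ← match
       stack(E, A) → towers=[H/G/B/F/C/D/A/E] holding=-

putdown(E)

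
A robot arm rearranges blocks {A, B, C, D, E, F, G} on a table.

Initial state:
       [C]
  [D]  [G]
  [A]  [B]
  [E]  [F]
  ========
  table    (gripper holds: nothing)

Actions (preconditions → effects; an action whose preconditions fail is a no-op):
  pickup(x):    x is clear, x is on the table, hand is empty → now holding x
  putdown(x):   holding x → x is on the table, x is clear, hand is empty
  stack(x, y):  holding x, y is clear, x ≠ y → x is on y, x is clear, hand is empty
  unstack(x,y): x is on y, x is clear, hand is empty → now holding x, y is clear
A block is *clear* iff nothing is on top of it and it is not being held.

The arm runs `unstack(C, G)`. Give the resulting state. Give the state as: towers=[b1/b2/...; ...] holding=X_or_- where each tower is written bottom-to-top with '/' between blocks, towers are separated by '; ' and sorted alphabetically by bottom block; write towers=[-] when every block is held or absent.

before: towers=[E/A/D; F/B/G/C] holding=-
pre[unstack(C, G)]: on(C,G) ok, clear(C) ok, handempty ok
all met → apply unstack(C, G)
after:  towers=[E/A/D; F/B/G] holding=C

towers=[E/A/D; F/B/G] holding=C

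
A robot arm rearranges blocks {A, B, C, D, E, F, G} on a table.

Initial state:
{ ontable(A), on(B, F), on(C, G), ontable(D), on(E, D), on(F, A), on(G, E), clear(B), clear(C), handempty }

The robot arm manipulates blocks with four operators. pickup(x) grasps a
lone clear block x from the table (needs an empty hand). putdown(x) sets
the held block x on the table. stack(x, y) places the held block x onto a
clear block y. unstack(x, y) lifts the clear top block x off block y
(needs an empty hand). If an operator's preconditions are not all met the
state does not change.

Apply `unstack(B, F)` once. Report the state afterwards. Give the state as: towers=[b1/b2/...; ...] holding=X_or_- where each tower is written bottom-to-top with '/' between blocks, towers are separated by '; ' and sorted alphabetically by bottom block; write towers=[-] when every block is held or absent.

before: towers=[A/F/B; D/E/G/C] holding=-
pre[unstack(B, F)]: on(B,F) ✓, clear(B) ✓, handempty ✓
all met → apply unstack(B, F)
after:  towers=[A/F; D/E/G/C] holding=B

towers=[A/F; D/E/G/C] holding=B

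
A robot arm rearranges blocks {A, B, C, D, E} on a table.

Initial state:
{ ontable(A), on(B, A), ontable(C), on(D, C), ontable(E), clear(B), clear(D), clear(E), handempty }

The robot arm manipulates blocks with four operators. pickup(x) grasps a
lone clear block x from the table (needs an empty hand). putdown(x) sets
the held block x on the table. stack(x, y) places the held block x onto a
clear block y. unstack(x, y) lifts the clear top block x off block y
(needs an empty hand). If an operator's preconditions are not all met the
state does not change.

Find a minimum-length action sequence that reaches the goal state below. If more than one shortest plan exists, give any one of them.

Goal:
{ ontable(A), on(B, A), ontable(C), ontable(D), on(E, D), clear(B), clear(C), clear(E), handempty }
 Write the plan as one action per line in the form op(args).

unstack(D, C)
putdown(D)
pickup(E)
stack(E, D)

step 1 (unstack(D, C)): towers=[A/B; C; E] holding=D
step 2 (putdown(D)): towers=[A/B; C; D; E] holding=-
step 3 (pickup(E)): towers=[A/B; C; D] holding=E
step 4 (stack(E, D)): towers=[A/B; C; D/E] holding=-
goal check: towers=[A/B; C; D/E] holding=- — reached (length 4, optimal by BFS)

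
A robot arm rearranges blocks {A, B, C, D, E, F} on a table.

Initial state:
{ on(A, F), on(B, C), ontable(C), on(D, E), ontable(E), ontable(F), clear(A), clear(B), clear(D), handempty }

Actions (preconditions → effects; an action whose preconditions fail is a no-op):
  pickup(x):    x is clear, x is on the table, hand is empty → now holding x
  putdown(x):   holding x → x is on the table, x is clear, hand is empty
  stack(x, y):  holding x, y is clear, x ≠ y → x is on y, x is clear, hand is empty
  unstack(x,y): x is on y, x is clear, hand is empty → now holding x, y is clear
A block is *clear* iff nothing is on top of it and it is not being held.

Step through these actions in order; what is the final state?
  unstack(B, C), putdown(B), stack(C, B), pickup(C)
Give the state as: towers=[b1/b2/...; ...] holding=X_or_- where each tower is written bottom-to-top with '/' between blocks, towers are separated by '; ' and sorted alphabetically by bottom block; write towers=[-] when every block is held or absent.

step 1 (unstack(B, C)): towers=[C; E/D; F/A] holding=B
step 2 (putdown(B)): towers=[B; C; E/D; F/A] holding=-
step 3 (stack(C, B)) [no-op]: towers=[B; C; E/D; F/A] holding=-
step 4 (pickup(C)): towers=[B; E/D; F/A] holding=C

towers=[B; E/D; F/A] holding=C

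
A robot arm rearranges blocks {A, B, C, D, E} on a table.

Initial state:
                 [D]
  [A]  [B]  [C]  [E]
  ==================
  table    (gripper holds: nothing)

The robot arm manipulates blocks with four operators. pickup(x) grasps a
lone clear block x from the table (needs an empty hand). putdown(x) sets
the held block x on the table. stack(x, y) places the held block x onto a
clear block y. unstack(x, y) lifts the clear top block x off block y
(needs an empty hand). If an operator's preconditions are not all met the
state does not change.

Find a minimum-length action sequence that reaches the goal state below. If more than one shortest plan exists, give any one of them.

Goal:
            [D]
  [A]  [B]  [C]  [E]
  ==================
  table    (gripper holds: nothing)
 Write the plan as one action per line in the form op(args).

unstack(D, E)
stack(D, C)

step 1 (unstack(D, E)): towers=[A; B; C; E] holding=D
step 2 (stack(D, C)): towers=[A; B; C/D; E] holding=-
goal check: towers=[A; B; C/D; E] holding=- — reached (length 2, optimal by BFS)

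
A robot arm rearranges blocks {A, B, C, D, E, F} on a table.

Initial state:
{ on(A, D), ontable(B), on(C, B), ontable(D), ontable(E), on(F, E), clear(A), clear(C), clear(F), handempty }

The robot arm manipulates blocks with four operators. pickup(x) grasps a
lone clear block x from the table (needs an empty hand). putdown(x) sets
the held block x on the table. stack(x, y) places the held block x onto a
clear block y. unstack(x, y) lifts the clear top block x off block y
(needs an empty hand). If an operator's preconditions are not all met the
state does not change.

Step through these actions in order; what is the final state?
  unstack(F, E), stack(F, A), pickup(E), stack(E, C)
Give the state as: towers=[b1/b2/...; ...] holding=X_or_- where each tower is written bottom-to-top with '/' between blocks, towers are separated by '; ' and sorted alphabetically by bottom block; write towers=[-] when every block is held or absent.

step 1 (unstack(F, E)): towers=[B/C; D/A; E] holding=F
step 2 (stack(F, A)): towers=[B/C; D/A/F; E] holding=-
step 3 (pickup(E)): towers=[B/C; D/A/F] holding=E
step 4 (stack(E, C)): towers=[B/C/E; D/A/F] holding=-

towers=[B/C/E; D/A/F] holding=-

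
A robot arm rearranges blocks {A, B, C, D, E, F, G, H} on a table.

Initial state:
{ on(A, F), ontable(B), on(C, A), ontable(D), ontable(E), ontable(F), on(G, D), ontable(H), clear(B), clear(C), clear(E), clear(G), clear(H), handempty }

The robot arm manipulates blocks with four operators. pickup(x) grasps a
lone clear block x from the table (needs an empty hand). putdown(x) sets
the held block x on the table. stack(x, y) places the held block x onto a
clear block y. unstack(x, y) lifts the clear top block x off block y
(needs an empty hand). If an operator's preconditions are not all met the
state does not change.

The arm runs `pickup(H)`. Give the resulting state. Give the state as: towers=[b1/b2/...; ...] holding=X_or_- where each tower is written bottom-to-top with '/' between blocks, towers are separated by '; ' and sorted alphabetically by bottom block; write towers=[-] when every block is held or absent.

towers=[B; D/G; E; F/A/C] holding=H

before: towers=[B; D/G; E; F/A/C; H] holding=-
pre[pickup(H)]: clear(H) ok, ontable(H) ok, handempty ok
all met → apply pickup(H)
after:  towers=[B; D/G; E; F/A/C] holding=H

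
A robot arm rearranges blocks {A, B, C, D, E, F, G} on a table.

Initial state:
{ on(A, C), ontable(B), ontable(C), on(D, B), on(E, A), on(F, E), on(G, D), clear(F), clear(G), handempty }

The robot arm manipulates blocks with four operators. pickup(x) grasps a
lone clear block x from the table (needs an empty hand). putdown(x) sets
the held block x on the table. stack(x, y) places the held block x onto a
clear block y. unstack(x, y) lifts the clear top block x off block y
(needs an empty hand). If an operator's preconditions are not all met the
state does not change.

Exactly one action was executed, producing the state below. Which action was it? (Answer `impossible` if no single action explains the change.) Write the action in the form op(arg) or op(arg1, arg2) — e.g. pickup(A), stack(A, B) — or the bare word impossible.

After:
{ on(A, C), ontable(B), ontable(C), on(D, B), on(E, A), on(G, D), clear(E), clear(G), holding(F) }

unstack(F, E)

target: towers=[B/D/G; C/A/E] holding=F
     unstack(F, E) → towers=[B/D/G; C/A/E] holding=F  ← match
     unstack(G, D) → towers=[B/D; C/A/E/F] holding=G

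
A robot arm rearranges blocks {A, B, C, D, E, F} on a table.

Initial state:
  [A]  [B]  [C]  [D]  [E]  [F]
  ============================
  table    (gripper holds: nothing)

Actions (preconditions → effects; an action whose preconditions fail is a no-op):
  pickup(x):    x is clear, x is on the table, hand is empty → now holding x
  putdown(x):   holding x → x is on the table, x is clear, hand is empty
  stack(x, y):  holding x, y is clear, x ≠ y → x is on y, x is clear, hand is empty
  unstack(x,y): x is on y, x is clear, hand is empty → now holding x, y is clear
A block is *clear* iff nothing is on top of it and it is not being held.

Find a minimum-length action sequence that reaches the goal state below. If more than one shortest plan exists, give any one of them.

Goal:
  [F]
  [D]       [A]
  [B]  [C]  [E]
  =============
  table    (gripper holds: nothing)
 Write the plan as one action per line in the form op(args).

pickup(D)
stack(D, B)
pickup(F)
stack(F, D)
pickup(A)
stack(A, E)

step 1 (pickup(D)): towers=[A; B; C; E; F] holding=D
step 2 (stack(D, B)): towers=[A; B/D; C; E; F] holding=-
step 3 (pickup(F)): towers=[A; B/D; C; E] holding=F
step 4 (stack(F, D)): towers=[A; B/D/F; C; E] holding=-
step 5 (pickup(A)): towers=[B/D/F; C; E] holding=A
step 6 (stack(A, E)): towers=[B/D/F; C; E/A] holding=-
goal check: towers=[B/D/F; C; E/A] holding=- — reached (length 6, optimal by BFS)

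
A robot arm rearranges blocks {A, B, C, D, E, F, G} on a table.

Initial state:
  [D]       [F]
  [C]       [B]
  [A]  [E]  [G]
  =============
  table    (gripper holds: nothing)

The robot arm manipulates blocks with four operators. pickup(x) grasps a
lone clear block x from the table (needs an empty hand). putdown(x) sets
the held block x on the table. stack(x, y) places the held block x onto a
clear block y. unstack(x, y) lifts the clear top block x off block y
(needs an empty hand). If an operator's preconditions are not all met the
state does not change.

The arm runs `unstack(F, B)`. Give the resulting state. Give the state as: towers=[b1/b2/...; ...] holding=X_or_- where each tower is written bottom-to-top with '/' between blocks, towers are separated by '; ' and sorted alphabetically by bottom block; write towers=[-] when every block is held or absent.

towers=[A/C/D; E; G/B] holding=F

before: towers=[A/C/D; E; G/B/F] holding=-
pre[unstack(F, B)]: on(F,B) yes, clear(F) yes, handempty yes
all met → apply unstack(F, B)
after:  towers=[A/C/D; E; G/B] holding=F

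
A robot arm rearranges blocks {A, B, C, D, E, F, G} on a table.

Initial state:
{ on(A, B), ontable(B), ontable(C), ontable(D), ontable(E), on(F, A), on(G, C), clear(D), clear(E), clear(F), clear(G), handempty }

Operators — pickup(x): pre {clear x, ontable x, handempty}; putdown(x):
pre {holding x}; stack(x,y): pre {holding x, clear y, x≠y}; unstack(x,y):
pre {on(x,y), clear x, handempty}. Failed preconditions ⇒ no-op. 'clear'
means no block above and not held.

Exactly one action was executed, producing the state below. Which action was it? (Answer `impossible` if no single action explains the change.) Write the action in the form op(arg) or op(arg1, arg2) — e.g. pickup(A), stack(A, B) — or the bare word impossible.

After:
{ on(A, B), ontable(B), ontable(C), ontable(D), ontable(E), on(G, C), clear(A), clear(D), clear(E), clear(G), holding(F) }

unstack(F, A)

target: towers=[B/A; C/G; D; E] holding=F
     unstack(F, A) → towers=[B/A; C/G; D; E] holding=F  ← match
     unstack(G, C) → towers=[B/A/F; C; D; E] holding=G
         pickup(D) → towers=[B/A/F; C/G; E] holding=D
         pickup(E) → towers=[B/A/F; C/G; D] holding=E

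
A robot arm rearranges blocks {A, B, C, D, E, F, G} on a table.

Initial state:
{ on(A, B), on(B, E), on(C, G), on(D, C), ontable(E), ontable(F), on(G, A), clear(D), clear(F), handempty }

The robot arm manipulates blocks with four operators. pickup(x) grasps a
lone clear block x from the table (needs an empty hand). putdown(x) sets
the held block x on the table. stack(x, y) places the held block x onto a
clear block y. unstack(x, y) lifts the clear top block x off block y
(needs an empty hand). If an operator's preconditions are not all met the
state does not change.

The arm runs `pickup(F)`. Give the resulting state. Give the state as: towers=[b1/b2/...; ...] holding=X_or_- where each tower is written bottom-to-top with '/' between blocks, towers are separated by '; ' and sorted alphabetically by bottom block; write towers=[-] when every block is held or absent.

towers=[E/B/A/G/C/D] holding=F

before: towers=[E/B/A/G/C/D; F] holding=-
pre[pickup(F)]: clear(F) yes, ontable(F) yes, handempty yes
all met → apply pickup(F)
after:  towers=[E/B/A/G/C/D] holding=F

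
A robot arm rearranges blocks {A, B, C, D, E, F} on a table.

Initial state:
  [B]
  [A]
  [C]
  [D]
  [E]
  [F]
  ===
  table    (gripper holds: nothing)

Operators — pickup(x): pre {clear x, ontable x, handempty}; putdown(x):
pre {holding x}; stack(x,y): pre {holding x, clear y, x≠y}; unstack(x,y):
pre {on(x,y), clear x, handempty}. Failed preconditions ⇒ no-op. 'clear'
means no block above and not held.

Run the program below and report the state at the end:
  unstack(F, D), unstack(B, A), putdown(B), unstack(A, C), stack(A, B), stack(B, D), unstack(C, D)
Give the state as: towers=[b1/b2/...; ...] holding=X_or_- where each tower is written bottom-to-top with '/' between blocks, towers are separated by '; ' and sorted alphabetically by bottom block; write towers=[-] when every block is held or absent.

towers=[B/A; F/E/D] holding=C

step 1 (unstack(F, D)) [no-op]: towers=[F/E/D/C/A/B] holding=-
step 2 (unstack(B, A)): towers=[F/E/D/C/A] holding=B
step 3 (putdown(B)): towers=[B; F/E/D/C/A] holding=-
step 4 (unstack(A, C)): towers=[B; F/E/D/C] holding=A
step 5 (stack(A, B)): towers=[B/A; F/E/D/C] holding=-
step 6 (stack(B, D)) [no-op]: towers=[B/A; F/E/D/C] holding=-
step 7 (unstack(C, D)): towers=[B/A; F/E/D] holding=C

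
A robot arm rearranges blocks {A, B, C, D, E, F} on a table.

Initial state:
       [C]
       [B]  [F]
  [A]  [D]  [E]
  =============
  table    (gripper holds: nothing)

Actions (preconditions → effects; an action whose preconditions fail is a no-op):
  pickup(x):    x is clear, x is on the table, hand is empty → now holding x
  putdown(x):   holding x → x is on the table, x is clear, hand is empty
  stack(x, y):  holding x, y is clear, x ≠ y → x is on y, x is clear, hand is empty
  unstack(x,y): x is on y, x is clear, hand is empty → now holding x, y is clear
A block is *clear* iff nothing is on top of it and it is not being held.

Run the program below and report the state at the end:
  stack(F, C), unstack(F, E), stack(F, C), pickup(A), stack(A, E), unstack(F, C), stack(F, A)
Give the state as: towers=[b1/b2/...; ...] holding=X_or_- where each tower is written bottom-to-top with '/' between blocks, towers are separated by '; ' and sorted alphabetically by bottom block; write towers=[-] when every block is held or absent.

step 1 (stack(F, C)) [no-op]: towers=[A; D/B/C; E/F] holding=-
step 2 (unstack(F, E)): towers=[A; D/B/C; E] holding=F
step 3 (stack(F, C)): towers=[A; D/B/C/F; E] holding=-
step 4 (pickup(A)): towers=[D/B/C/F; E] holding=A
step 5 (stack(A, E)): towers=[D/B/C/F; E/A] holding=-
step 6 (unstack(F, C)): towers=[D/B/C; E/A] holding=F
step 7 (stack(F, A)): towers=[D/B/C; E/A/F] holding=-

towers=[D/B/C; E/A/F] holding=-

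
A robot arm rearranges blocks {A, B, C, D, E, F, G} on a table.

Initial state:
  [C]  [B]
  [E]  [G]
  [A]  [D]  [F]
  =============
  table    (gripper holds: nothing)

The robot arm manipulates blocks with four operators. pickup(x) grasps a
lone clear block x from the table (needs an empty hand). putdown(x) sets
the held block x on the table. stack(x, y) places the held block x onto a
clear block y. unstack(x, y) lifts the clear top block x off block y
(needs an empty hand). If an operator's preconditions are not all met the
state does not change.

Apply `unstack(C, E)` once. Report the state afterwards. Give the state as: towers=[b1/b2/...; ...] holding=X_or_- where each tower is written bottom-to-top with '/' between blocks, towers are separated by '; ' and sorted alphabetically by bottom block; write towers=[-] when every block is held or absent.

towers=[A/E; D/G/B; F] holding=C

before: towers=[A/E/C; D/G/B; F] holding=-
pre[unstack(C, E)]: on(C,E) ok, clear(C) ok, handempty ok
all met → apply unstack(C, E)
after:  towers=[A/E; D/G/B; F] holding=C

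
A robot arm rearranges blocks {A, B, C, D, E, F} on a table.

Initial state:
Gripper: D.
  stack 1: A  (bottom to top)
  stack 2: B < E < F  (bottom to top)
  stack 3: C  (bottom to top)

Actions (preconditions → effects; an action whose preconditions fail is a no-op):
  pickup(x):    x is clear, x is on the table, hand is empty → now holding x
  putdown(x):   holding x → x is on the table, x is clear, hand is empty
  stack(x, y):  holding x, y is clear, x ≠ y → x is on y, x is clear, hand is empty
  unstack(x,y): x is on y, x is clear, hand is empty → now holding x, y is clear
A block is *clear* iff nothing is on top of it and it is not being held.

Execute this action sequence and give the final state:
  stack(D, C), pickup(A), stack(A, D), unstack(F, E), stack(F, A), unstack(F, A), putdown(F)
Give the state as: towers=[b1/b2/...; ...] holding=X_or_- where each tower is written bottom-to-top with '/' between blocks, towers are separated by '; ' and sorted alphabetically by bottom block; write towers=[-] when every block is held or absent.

towers=[B/E; C/D/A; F] holding=-

step 1 (stack(D, C)): towers=[A; B/E/F; C/D] holding=-
step 2 (pickup(A)): towers=[B/E/F; C/D] holding=A
step 3 (stack(A, D)): towers=[B/E/F; C/D/A] holding=-
step 4 (unstack(F, E)): towers=[B/E; C/D/A] holding=F
step 5 (stack(F, A)): towers=[B/E; C/D/A/F] holding=-
step 6 (unstack(F, A)): towers=[B/E; C/D/A] holding=F
step 7 (putdown(F)): towers=[B/E; C/D/A; F] holding=-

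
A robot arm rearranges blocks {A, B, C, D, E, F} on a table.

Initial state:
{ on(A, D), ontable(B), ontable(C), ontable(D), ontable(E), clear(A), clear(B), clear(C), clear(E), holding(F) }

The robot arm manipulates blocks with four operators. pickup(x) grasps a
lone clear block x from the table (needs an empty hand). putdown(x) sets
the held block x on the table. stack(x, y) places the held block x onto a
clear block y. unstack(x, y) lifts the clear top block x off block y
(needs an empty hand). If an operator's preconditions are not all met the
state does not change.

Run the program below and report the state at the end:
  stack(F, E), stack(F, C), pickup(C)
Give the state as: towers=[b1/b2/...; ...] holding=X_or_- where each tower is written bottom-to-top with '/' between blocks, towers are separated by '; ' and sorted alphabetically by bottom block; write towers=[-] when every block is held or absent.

towers=[B; D/A; E/F] holding=C

step 1 (stack(F, E)): towers=[B; C; D/A; E/F] holding=-
step 2 (stack(F, C)) [no-op]: towers=[B; C; D/A; E/F] holding=-
step 3 (pickup(C)): towers=[B; D/A; E/F] holding=C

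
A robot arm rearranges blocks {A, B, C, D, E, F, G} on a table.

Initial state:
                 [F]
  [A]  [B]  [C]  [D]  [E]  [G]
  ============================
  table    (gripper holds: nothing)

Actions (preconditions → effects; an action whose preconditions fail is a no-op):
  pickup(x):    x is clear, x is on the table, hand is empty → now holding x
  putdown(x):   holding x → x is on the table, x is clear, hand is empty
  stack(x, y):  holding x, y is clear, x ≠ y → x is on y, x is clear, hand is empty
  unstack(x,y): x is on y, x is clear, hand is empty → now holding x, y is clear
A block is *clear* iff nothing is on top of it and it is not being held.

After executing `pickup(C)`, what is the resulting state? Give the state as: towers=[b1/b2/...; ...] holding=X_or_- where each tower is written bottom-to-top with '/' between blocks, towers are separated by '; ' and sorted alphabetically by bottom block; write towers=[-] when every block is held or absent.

before: towers=[A; B; C; D/F; E; G] holding=-
pre[pickup(C)]: clear(C) yes, ontable(C) yes, handempty yes
all met → apply pickup(C)
after:  towers=[A; B; D/F; E; G] holding=C

towers=[A; B; D/F; E; G] holding=C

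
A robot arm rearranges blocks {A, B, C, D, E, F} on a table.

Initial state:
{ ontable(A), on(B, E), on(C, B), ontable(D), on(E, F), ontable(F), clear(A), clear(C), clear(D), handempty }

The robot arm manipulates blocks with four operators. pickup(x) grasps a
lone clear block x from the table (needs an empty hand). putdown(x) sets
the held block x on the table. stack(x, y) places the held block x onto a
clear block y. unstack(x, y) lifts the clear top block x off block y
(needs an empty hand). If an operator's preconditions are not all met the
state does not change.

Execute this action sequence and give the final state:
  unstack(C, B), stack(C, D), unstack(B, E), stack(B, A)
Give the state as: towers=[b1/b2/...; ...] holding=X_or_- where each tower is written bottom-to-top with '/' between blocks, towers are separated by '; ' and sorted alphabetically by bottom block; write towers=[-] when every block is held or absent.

towers=[A/B; D/C; F/E] holding=-

step 1 (unstack(C, B)): towers=[A; D; F/E/B] holding=C
step 2 (stack(C, D)): towers=[A; D/C; F/E/B] holding=-
step 3 (unstack(B, E)): towers=[A; D/C; F/E] holding=B
step 4 (stack(B, A)): towers=[A/B; D/C; F/E] holding=-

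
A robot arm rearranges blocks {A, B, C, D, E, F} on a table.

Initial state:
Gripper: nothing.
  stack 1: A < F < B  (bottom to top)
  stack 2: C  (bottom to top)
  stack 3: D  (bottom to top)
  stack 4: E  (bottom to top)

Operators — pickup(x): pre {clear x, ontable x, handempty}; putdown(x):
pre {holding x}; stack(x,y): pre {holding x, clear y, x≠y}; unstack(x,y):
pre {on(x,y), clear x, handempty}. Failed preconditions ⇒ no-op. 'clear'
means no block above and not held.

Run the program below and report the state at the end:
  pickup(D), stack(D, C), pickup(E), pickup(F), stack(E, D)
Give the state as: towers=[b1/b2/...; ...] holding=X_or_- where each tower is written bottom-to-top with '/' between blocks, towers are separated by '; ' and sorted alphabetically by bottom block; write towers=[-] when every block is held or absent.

step 1 (pickup(D)): towers=[A/F/B; C; E] holding=D
step 2 (stack(D, C)): towers=[A/F/B; C/D; E] holding=-
step 3 (pickup(E)): towers=[A/F/B; C/D] holding=E
step 4 (pickup(F)) [no-op]: towers=[A/F/B; C/D] holding=E
step 5 (stack(E, D)): towers=[A/F/B; C/D/E] holding=-

towers=[A/F/B; C/D/E] holding=-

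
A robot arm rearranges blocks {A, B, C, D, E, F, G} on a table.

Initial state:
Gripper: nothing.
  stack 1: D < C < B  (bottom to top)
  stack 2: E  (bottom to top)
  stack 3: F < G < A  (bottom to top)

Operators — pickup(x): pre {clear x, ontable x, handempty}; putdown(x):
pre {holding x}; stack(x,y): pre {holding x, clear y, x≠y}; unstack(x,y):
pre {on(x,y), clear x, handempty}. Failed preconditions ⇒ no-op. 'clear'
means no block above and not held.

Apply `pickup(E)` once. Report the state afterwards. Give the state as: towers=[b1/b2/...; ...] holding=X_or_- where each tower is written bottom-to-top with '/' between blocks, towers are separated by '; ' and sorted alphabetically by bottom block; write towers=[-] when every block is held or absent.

towers=[D/C/B; F/G/A] holding=E

before: towers=[D/C/B; E; F/G/A] holding=-
pre[pickup(E)]: clear(E) ✓, ontable(E) ✓, handempty ✓
all met → apply pickup(E)
after:  towers=[D/C/B; F/G/A] holding=E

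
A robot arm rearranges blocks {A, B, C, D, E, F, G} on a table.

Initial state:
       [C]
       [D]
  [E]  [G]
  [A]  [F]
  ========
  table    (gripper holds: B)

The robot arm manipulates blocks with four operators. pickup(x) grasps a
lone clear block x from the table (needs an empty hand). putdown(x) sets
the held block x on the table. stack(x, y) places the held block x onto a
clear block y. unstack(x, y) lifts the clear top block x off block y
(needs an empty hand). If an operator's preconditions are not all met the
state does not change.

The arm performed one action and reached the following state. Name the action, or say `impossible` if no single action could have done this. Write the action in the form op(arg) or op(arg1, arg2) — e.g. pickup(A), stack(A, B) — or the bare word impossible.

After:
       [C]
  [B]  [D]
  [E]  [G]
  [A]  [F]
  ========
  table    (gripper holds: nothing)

target: towers=[A/E/B; F/G/D/C] holding=-
        putdown(B) → towers=[A/E; B; F/G/D/C] holding=-
       stack(B, E) → towers=[A/E/B; F/G/D/C] holding=-  ← match
       stack(B, C) → towers=[A/E; F/G/D/C/B] holding=-

stack(B, E)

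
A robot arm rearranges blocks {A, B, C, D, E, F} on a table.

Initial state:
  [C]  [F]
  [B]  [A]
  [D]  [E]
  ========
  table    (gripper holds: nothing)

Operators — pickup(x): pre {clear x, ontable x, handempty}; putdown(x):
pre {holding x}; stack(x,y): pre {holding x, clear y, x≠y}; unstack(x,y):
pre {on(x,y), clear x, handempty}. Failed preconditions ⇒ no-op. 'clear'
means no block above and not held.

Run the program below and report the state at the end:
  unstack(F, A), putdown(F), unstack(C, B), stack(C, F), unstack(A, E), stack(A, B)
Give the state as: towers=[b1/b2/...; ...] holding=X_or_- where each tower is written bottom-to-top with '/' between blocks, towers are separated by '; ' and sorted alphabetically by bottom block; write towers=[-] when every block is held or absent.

towers=[D/B/A; E; F/C] holding=-

step 1 (unstack(F, A)): towers=[D/B/C; E/A] holding=F
step 2 (putdown(F)): towers=[D/B/C; E/A; F] holding=-
step 3 (unstack(C, B)): towers=[D/B; E/A; F] holding=C
step 4 (stack(C, F)): towers=[D/B; E/A; F/C] holding=-
step 5 (unstack(A, E)): towers=[D/B; E; F/C] holding=A
step 6 (stack(A, B)): towers=[D/B/A; E; F/C] holding=-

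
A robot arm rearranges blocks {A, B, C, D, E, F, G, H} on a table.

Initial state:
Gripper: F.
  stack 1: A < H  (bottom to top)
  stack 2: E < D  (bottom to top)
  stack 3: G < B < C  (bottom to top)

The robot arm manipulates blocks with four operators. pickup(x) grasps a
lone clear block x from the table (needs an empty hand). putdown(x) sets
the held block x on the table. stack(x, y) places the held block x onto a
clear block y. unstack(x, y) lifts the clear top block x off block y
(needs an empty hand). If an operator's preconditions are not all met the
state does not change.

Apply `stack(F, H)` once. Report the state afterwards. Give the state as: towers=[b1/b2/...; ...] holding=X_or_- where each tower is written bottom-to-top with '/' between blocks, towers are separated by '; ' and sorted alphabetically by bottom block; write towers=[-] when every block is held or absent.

before: towers=[A/H; E/D; G/B/C] holding=F
pre[stack(F, H)]: holding(F) ok, clear(H) ok, F≠H ok
all met → apply stack(F, H)
after:  towers=[A/H/F; E/D; G/B/C] holding=-

towers=[A/H/F; E/D; G/B/C] holding=-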